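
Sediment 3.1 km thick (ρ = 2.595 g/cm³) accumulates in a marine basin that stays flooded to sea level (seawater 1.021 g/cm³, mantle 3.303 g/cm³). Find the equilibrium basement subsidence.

2.14 km

Submarine loading: the sediment displaces seawater, and the subsidence is in turn flooded, so s (ρ_m − ρ_w) = t (ρ_sed − ρ_w).
s = 3.1 km × (2.595 − 1.021) / (3.303 − 1.021) = 2.14 km.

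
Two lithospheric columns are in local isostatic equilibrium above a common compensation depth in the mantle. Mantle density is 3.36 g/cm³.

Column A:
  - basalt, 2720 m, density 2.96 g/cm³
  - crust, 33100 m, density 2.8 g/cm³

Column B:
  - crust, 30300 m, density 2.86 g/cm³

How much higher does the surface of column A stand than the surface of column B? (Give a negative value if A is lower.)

For any compensation level in the mantle, the mantle terms cancel and isostasy reduces to e = (Σt_A − Σt_B) − (Σ(ρt)_A − Σ(ρt)_B) / ρ_m.
Σt_A = 35820 m; Σt_B = 30300 m; Σ(ρt)_A = 100731.2; Σ(ρt)_B = 86658 (in m·g/cm³).
e = (35820 − 30300) − (100731.2 − 86658) / 3.36 = 1330 m.

1330 m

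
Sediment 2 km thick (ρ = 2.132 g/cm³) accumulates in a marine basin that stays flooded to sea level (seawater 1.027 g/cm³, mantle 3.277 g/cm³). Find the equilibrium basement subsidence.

Submarine loading: the sediment displaces seawater, and the subsidence is in turn flooded, so s (ρ_m − ρ_w) = t (ρ_sed − ρ_w).
s = 2 km × (2.132 − 1.027) / (3.277 − 1.027) = 0.982 km.

0.982 km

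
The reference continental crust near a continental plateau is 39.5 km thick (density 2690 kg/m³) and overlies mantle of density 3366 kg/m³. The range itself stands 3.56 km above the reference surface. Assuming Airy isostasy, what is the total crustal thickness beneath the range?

Root depth r = h ρ_c / (ρ_m − ρ_c) = 3.56 km × 2690 / 676 = 14.17 km.
Total thickness = T + h + r = 39.5 km + 3.56 km + 14.17 km = 57.2 km.

57.2 km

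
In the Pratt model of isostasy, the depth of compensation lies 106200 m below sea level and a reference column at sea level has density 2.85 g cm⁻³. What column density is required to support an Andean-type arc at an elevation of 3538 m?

2.76 g cm⁻³

Pratt balance: ρ_ref D = ρ (D + h).
ρ = ρ_ref D/(D + h) = 2.85 × 106200 m/(106200 m + 3538 m) = 2.76 g cm⁻³.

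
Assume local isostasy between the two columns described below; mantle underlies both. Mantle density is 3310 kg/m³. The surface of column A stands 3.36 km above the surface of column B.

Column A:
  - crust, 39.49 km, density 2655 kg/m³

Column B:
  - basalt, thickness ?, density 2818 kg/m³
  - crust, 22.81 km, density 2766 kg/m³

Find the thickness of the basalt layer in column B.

Take the compensation level at the base of the deeper column (depth z_c below the surface of column A) and equate Σ ρ_i t_i down to z_c; mantle fills any gap and the z_c terms cancel.
Column A: 39.49×2655 + (z_c − 39.49)×3310
Column B: 3.36×0 + x×2818 + 22.81×2766 + (z_c − 3.36 − 22.81 − x)×3310
The z_c×3310 term appears on both sides and cancels. Collect the known terms of each column as K = Σ(ρt)_known − 3310 × (depth of known layers): K_A = 104845.95 − 3310×39.49 = −25865.95; K_B = 63092.46 − 3310×(3.36 + 22.81) = −23530.24.
Balance: K_A = K_B − x×(3310 − 2818), so x = (K_B − K_A)/(3310 − 2818) = 2335.71/492 = 4.75 km.

4.75 km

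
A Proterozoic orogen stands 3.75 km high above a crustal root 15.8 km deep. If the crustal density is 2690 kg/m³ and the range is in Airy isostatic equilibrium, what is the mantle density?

Airy balance: ρ_c h = (ρ_m − ρ_c) r → ρ_m = ρ_c (1 + h/r).
ρ_m = 2690 × (1 + 3.75 km/15.8 km) = 3330 kg/m³.

3330 kg/m³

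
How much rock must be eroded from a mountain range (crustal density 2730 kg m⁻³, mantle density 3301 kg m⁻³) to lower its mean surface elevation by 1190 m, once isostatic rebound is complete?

6880 m

Net drop Δ = e − u = e − e ρ_c/ρ_m = e (ρ_m − ρ_c)/ρ_m.
e = Δ ρ_m/(ρ_m − ρ_c) = 1190 m × 3301/571 = 6880 m.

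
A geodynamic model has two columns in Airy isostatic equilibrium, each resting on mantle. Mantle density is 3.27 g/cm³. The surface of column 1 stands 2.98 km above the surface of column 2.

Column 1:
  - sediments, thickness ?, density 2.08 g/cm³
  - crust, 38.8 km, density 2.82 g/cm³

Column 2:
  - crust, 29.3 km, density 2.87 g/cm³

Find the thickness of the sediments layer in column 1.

Take the compensation level at the base of the deeper column (depth z_c below the surface of column 1) and equate Σ ρ_i t_i down to z_c; mantle fills any gap and the z_c terms cancel.
Column 1: x×2.08 + 38.8×2.82 + (z_c − 38.8 − x)×3.27
Column 2: 2.98×0 + 29.3×2.87 + (z_c − 2.98 − 29.3)×3.27
The z_c×3.27 term appears on both sides and cancels. Collect the known terms of each column as K = Σ(ρt)_known − 3.27 × (depth of known layers): K_1 = 109.416 − 3.27×38.8 = −17.46; K_2 = 84.091 − 3.27×(2.98 + 29.3) = −21.4646.
Balance: K_1 − x×(3.27 − 2.08) = K_2, so x = (K_1 − K_2)/(3.27 − 2.08) = 4.0046/1.19 = 3.37 km.

3.37 km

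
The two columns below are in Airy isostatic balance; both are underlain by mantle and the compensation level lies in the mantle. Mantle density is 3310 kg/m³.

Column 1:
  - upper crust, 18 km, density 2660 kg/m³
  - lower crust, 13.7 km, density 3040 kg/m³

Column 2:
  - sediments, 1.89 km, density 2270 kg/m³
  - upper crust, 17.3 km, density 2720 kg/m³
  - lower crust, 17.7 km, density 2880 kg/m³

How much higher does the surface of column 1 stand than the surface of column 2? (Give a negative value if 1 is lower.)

−1.32 km

For any compensation level in the mantle, the mantle terms cancel and isostasy reduces to e = (Σt_1 − Σt_2) − (Σ(ρt)_1 − Σ(ρt)_2) / ρ_m.
Σt_1 = 31.7 km; Σt_2 = 36.89 km; Σ(ρt)_1 = 89528; Σ(ρt)_2 = 102322.3 (in km·kg/m³).
e = (31.7 − 36.89) − (89528 − 102322.3) / 3310 = −1.32 km.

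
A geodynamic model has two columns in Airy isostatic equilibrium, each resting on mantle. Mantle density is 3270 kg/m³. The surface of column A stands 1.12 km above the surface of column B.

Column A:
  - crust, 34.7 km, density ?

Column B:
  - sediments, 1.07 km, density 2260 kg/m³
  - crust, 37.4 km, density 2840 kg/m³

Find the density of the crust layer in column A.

Take the compensation level at the base of the deeper column (depth z_c below the surface of column A) and equate Σ ρ_i t_i down to z_c; mantle fills any gap and the z_c terms cancel.
Column A: 34.7×ρ + (z_c − 34.7)×3270
Column B: 1.12×0 + 1.07×2260 + 37.4×2840 + (z_c − 1.12 − 38.47)×3270
The z_c×3270 term appears on both sides and cancels. Collect the known terms of each column as K = Σ(ρt)_known − 3270 × (depth of known layers): K_A = 0 − 3270×34.7 = −113469; K_B = 108634.2 − 3270×(1.12 + 38.47) = −20825.1.
Balance: K_A + 34.7×ρ = K_B, so ρ = (K_B − K_A)/34.7 = 92643.9/34.7 = 2670 kg/m³.

2670 kg/m³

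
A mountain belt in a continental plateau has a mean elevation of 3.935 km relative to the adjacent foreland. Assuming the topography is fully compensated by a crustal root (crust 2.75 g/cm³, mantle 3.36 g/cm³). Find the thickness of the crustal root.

17.7 km

For local isostatic compensation: the weight of the topography is balanced by the buoyancy of the root, ρ_c h = (ρ_m − ρ_c) r.
r = h · ρ_c / (ρ_m − ρ_c) = 3.935 km × 2.75 / (3.36 − 2.75) = 17.7 km.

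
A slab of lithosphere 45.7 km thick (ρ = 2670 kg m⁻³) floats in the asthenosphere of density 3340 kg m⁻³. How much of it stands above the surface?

9.17 km

Floating equilibrium: submerged depth d = t ρ_obj/ρ_fluid = 45.7 km × 2670/3340 = 36.53 km.
Freeboard = t − d = 45.7 km − 36.53 km = 9.17 km.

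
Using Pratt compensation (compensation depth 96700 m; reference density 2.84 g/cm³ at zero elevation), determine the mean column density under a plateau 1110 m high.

2.81 g/cm³

Pratt balance: ρ_ref D = ρ (D + h).
ρ = ρ_ref D/(D + h) = 2.84 × 96700 m/(96700 m + 1110 m) = 2.81 g/cm³.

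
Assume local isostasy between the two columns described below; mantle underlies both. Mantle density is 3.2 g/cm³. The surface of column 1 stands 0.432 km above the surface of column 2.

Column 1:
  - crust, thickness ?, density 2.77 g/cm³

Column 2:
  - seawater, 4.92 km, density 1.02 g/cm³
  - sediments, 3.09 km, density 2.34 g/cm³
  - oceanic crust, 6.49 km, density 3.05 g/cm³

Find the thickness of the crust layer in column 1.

Take the compensation level at the base of the deeper column (depth z_c below the surface of column 1) and equate Σ ρ_i t_i down to z_c; mantle fills any gap and the z_c terms cancel.
Column 1: x×2.77 + (z_c − 0 − x)×3.2
Column 2: 0.432×0 + 4.92×1.02 + 3.09×2.34 + 6.49×3.05 + (z_c − 0.432 − 14.5)×3.2
The z_c×3.2 term appears on both sides and cancels. Collect the known terms of each column as K = Σ(ρt)_known − 3.2 × (depth of known layers): K_1 = 0 − 3.2×0 = 0; K_2 = 32.0435 − 3.2×(0.432 + 14.5) = −15.7389.
Balance: K_1 − x×(3.2 − 2.77) = K_2, so x = (K_1 − K_2)/(3.2 − 2.77) = 15.7389/0.43 = 36.6 km.

36.6 km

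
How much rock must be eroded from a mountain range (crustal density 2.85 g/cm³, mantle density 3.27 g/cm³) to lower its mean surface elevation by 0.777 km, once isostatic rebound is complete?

Net drop Δ = e − u = e − e ρ_c/ρ_m = e (ρ_m − ρ_c)/ρ_m.
e = Δ ρ_m/(ρ_m − ρ_c) = 0.777 km × 3.27/0.42 = 6.05 km.

6.05 km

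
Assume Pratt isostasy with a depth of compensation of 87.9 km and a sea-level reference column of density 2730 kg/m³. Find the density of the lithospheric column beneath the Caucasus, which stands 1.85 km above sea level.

Pratt balance: ρ_ref D = ρ (D + h).
ρ = ρ_ref D/(D + h) = 2730 × 87.9 km/(87.9 km + 1.85 km) = 2670 kg/m³.

2670 kg/m³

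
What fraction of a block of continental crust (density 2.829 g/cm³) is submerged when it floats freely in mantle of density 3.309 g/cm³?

0.855

Submerged fraction = ρ_obj/ρ_fluid = 2.829/3.309 = 0.855.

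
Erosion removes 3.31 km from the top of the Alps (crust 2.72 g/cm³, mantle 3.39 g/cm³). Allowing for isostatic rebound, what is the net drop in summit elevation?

0.654 km

Rebound u = e ρ_c/ρ_m = 3.31 km × 2.72/3.39 = 2.656 km.
Net surface drop = e − u = 3.31 km − 2.656 km = e (ρ_m − ρ_c)/ρ_m = 0.654 km.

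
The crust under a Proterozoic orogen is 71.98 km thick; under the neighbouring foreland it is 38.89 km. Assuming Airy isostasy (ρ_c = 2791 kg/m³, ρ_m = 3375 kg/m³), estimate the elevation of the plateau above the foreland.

Excess crust Δ = 71.98 km − 38.89 km = 33.09 km, split between elevation h and root r with h + r = Δ.
Airy balance ρ_c h = (ρ_m − ρ_c) r gives r = h ρ_c/(ρ_m − ρ_c), so h (1 + ρ_c/(ρ_m − ρ_c)) = Δ, i.e. h = Δ (ρ_m − ρ_c)/ρ_m.
h = 33.09 km × 584/3375 = 5.73 km.

5.73 km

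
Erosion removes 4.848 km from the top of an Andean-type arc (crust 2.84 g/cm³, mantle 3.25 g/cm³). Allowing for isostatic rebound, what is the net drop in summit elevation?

0.612 km

Rebound u = e ρ_c/ρ_m = 4.848 km × 2.84/3.25 = 4.236 km.
Net surface drop = e − u = 4.848 km − 4.236 km = e (ρ_m − ρ_c)/ρ_m = 0.612 km.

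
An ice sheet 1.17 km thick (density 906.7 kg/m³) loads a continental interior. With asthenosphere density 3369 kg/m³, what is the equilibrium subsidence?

0.315 km

Equating mass per unit area of the two columns: the ice load ρ_ice t is balanced by mantle displaced below, ρ_m s.
s = t ρ_ice / ρ_m = 1.17 km × 906.7/3369 = 0.315 km.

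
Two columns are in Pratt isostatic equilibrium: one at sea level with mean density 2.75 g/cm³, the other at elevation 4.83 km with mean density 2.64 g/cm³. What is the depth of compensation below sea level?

116 km

ρ_ref D = ρ (D + h) → D (ρ_ref − ρ) = ρ h.
D = ρ h/(ρ_ref − ρ) = 2.64 × 4.83 km/(2.75 − 2.64) = 116 km.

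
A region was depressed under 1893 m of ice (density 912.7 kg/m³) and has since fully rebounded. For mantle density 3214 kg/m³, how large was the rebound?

538 m

Removing the load lets mantle flow back in; uplift u satisfies ρ_ice t = ρ_m u.
u = t ρ_ice/ρ_m = 1893 m × 912.7/3214 = 538 m.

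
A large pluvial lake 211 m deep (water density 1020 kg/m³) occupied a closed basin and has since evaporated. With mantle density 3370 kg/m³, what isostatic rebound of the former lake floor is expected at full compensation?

63.9 m

u = d ρ_w/ρ_m = 211 m × 1020/3370 = 63.9 m.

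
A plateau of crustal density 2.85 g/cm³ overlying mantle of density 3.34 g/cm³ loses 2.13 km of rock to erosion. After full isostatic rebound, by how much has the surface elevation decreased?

0.312 km

Rebound u = e ρ_c/ρ_m = 2.13 km × 2.85/3.34 = 1.818 km.
Net surface drop = e − u = 2.13 km − 1.818 km = e (ρ_m − ρ_c)/ρ_m = 0.312 km.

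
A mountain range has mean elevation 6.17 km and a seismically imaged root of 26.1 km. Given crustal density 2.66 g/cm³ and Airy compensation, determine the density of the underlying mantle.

Airy balance: ρ_c h = (ρ_m − ρ_c) r → ρ_m = ρ_c (1 + h/r).
ρ_m = 2.66 × (1 + 6.17 km/26.1 km) = 3.29 g/cm³.

3.29 g/cm³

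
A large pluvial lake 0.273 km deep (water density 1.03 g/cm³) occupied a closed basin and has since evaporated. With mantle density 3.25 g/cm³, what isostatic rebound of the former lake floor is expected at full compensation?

0.0865 km

u = d ρ_w/ρ_m = 0.273 km × 1.03/3.25 = 0.0865 km.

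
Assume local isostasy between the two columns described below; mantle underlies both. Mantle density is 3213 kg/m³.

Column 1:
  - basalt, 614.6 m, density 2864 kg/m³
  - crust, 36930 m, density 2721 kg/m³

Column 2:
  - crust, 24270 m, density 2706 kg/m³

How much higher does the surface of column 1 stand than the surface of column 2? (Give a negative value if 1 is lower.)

1890 m

For any compensation level in the mantle, the mantle terms cancel and isostasy reduces to e = (Σt_1 − Σt_2) − (Σ(ρt)_1 − Σ(ρt)_2) / ρ_m.
Σt_1 = 37544.6 m; Σt_2 = 24270 m; Σ(ρt)_1 = 102246744; Σ(ρt)_2 = 65674620 (in m·kg/m³).
e = (37544.6 − 24270) − (102246744 − 65674620) / 3213 = 1890 m.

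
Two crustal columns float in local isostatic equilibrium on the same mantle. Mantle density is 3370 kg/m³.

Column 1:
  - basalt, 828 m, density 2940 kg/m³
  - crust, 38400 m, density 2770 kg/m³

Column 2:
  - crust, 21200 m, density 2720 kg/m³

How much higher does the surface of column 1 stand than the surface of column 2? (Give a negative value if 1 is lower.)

For any compensation level in the mantle, the mantle terms cancel and isostasy reduces to e = (Σt_1 − Σt_2) − (Σ(ρt)_1 − Σ(ρt)_2) / ρ_m.
Σt_1 = 39228 m; Σt_2 = 21200 m; Σ(ρt)_1 = 108802320; Σ(ρt)_2 = 57664000 (in m·kg/m³).
e = (39228 − 21200) − (108802320 − 57664000) / 3370 = 2850 m.

2850 m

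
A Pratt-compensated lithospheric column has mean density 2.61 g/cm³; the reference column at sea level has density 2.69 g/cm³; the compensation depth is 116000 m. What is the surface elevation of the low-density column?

ρ_ref D = ρ (D + h) → h = D (ρ_ref − ρ)/ρ.
h = 116000 m × (2.69 − 2.61)/2.61 = 3560 m.

3560 m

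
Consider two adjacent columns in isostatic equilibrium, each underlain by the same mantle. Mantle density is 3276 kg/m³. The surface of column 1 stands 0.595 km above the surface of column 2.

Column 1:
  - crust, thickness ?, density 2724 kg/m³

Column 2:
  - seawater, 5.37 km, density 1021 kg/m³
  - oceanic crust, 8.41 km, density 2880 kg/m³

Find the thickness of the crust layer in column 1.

Take the compensation level at the base of the deeper column (depth z_c below the surface of column 1) and equate Σ ρ_i t_i down to z_c; mantle fills any gap and the z_c terms cancel.
Column 1: x×2724 + (z_c − 0 − x)×3276
Column 2: 0.595×0 + 5.37×1021 + 8.41×2880 + (z_c − 0.595 − 13.78)×3276
The z_c×3276 term appears on both sides and cancels. Collect the known terms of each column as K = Σ(ρt)_known − 3276 × (depth of known layers): K_1 = 0 − 3276×0 = 0; K_2 = 29703.57 − 3276×(0.595 + 13.78) = −17388.93.
Balance: K_1 − x×(3276 − 2724) = K_2, so x = (K_1 − K_2)/(3276 − 2724) = 17388.9/552 = 31.5 km.

31.5 km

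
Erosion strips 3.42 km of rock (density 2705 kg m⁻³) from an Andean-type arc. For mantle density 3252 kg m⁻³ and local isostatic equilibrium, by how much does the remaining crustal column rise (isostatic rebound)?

Unloading: uplift u = e ρ_c/ρ_m = 3.42 km × 2705/3252 = 2.84 km.

2.84 km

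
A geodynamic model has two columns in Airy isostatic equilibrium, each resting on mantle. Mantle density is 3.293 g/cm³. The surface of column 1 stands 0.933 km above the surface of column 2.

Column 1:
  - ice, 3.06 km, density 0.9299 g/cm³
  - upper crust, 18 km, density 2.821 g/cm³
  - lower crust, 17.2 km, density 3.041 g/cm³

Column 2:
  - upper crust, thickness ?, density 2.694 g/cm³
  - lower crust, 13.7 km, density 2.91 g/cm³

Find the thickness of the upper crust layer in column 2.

19.6 km

Take the compensation level at the base of the deeper column (depth z_c below the surface of column 1) and equate Σ ρ_i t_i down to z_c; mantle fills any gap and the z_c terms cancel.
Column 1: 3.06×0.9299 + 18×2.821 + 17.2×3.041 + (z_c − 38.26)×3.293
Column 2: 0.933×0 + x×2.694 + 13.7×2.91 + (z_c − 0.933 − 13.7 − x)×3.293
The z_c×3.293 term appears on both sides and cancels. Collect the known terms of each column as K = Σ(ρt)_known − 3.293 × (depth of known layers): K_1 = 105.928694 − 3.293×38.26 = −20.061486; K_2 = 39.867 − 3.293×(0.933 + 13.7) = −8.319469.
Balance: K_1 = K_2 − x×(3.293 − 2.694), so x = (K_2 − K_1)/(3.293 − 2.694) = 11.742/0.599 = 19.6 km.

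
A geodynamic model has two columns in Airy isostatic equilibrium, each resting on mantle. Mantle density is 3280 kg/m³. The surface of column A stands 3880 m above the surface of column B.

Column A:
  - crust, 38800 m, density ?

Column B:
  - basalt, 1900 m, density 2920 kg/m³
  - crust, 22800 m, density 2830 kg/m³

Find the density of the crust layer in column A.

Take the compensation level at the base of the deeper column (depth z_c below the surface of column A) and equate Σ ρ_i t_i down to z_c; mantle fills any gap and the z_c terms cancel.
Column A: 38800×ρ + (z_c − 38800)×3280
Column B: 3880×0 + 1900×2920 + 22800×2830 + (z_c − 3880 − 24700)×3280
The z_c×3280 term appears on both sides and cancels. Collect the known terms of each column as K = Σ(ρt)_known − 3280 × (depth of known layers): K_A = 0 − 3280×38800 = −127264000; K_B = 70072000 − 3280×(3880 + 24700) = −23670400.
Balance: K_A + 38800×ρ = K_B, so ρ = (K_B − K_A)/38800 = 103594000/38800 = 2670 kg/m³.

2670 kg/m³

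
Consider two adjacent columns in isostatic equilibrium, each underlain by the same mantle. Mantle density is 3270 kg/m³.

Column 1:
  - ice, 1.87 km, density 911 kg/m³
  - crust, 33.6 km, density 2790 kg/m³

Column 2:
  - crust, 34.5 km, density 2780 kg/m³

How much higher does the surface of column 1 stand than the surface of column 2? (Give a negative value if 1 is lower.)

For any compensation level in the mantle, the mantle terms cancel and isostasy reduces to e = (Σt_1 − Σt_2) − (Σ(ρt)_1 − Σ(ρt)_2) / ρ_m.
Σt_1 = 35.47 km; Σt_2 = 34.5 km; Σ(ρt)_1 = 95447.57; Σ(ρt)_2 = 95910 (in km·kg/m³).
e = (35.47 − 34.5) − (95447.57 − 95910) / 3270 = 1.11 km.

1.11 km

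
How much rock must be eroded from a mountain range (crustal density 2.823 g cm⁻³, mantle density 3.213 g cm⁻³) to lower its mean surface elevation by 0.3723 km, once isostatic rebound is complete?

Net drop Δ = e − u = e − e ρ_c/ρ_m = e (ρ_m − ρ_c)/ρ_m.
e = Δ ρ_m/(ρ_m − ρ_c) = 0.3723 km × 3.213/0.39 = 3.07 km.

3.07 km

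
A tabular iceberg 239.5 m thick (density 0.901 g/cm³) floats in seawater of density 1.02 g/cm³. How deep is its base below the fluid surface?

212 m

Draft d = t ρ_obj/ρ_fluid = 239.5 m × 0.901/1.02 = 212 m.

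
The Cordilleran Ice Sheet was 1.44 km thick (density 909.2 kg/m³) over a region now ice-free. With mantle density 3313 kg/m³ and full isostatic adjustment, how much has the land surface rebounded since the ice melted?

0.395 km

Removing the load lets mantle flow back in; uplift u satisfies ρ_ice t = ρ_m u.
u = t ρ_ice/ρ_m = 1.44 km × 909.2/3313 = 0.395 km.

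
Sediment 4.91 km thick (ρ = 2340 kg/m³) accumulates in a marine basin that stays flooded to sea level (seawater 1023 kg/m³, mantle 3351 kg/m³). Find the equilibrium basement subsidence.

2.78 km

Submarine loading: the sediment displaces seawater, and the subsidence is in turn flooded, so s (ρ_m − ρ_w) = t (ρ_sed − ρ_w).
s = 4.91 km × (2340 − 1023) / (3351 − 1023) = 2.78 km.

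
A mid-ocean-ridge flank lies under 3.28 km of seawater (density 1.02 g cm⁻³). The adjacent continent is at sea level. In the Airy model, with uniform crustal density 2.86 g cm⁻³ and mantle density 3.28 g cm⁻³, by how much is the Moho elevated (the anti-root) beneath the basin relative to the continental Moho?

14.4 km

Balancing pressure at the compensation depth: replacing crust with seawater at the top is compensated by replacing crust with mantle at the base: d (ρ_c − ρ_w) = a (ρ_m − ρ_c).
a = d (ρ_c − ρ_w)/(ρ_m − ρ_c) = 3.28 km × 1.84/0.42 = 14.4 km.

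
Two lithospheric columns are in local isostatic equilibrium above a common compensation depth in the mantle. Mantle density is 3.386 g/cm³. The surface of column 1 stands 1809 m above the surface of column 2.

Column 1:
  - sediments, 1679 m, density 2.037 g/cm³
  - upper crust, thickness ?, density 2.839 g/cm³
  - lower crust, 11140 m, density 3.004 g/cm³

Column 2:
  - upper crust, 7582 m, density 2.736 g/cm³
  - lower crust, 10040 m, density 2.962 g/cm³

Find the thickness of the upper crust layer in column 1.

16100 m

Take the compensation level at the base of the deeper column (depth z_c below the surface of column 1) and equate Σ ρ_i t_i down to z_c; mantle fills any gap and the z_c terms cancel.
Column 1: 1679×2.037 + x×2.839 + 11140×3.004 + (z_c − 12819 − x)×3.386
Column 2: 1809×0 + 7582×2.736 + 10040×2.962 + (z_c − 1809 − 17622)×3.386
The z_c×3.386 term appears on both sides and cancels. Collect the known terms of each column as K = Σ(ρt)_known − 3.386 × (depth of known layers): K_1 = 36884.683 − 3.386×12819 = −6520.451; K_2 = 50482.832 − 3.386×(1809 + 17622) = −15310.534.
Balance: K_1 − x×(3.386 − 2.839) = K_2, so x = (K_1 − K_2)/(3.386 − 2.839) = 8790.08/0.547 = 16100 m.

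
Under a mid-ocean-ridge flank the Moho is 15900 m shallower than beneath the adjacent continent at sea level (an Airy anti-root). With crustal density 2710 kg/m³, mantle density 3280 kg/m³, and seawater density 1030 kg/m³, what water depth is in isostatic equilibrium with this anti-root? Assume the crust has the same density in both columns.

Replacing a thickness d of crust by seawater at the top must be balanced by replacing crust with mantle at the base: d (ρ_c − ρ_w) = a (ρ_m − ρ_c).
d = a (ρ_m − ρ_c)/(ρ_c − ρ_w) = 15900 m × 570/1680 = 5390 m.

5390 m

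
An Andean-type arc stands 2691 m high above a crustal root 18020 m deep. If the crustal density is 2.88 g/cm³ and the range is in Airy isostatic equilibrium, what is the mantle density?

3.31 g/cm³

Airy balance: ρ_c h = (ρ_m − ρ_c) r → ρ_m = ρ_c (1 + h/r).
ρ_m = 2.88 × (1 + 2691 m/18020 m) = 3.31 g/cm³.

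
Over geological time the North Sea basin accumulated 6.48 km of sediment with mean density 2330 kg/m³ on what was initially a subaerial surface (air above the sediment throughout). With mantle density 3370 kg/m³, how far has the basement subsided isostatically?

4.48 km

Subaerial load: s = t ρ_sed / ρ_m = 6.48 km × 2330/3370 = 4.48 km.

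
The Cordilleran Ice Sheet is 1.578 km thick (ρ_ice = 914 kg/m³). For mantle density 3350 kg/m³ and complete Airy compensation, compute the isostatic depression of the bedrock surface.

By Archimedes' principle applied to the lithosphere: the ice load ρ_ice t is balanced by mantle displaced below, ρ_m s.
s = t ρ_ice / ρ_m = 1.578 km × 914/3350 = 0.431 km.

0.431 km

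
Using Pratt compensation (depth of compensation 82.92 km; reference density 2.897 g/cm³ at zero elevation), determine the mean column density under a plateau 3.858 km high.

2.77 g/cm³

Pratt balance: ρ_ref D = ρ (D + h).
ρ = ρ_ref D/(D + h) = 2.897 × 82.92 km/(82.92 km + 3.858 km) = 2.77 g/cm³.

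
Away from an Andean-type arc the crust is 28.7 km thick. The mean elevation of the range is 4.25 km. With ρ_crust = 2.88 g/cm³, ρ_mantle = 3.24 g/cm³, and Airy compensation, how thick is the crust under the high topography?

Root depth r = h ρ_c / (ρ_m − ρ_c) = 4.25 km × 2.88 / 0.36 = 34 km.
Total thickness = T + h + r = 28.7 km + 4.25 km + 34 km = 67 km.

67 km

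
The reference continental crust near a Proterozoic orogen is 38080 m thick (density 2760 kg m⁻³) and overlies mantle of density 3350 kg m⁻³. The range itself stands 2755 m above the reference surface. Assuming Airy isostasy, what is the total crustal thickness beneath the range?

Root depth r = h ρ_c / (ρ_m − ρ_c) = 2755 m × 2760 / 590 = 12890 m.
Total thickness = T + h + r = 38080 m + 2755 m + 12890 m = 53700 m.

53700 m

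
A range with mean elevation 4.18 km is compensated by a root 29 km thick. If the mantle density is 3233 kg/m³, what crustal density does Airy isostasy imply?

2830 kg/m³

ρ_c h = (ρ_m − ρ_c) r → ρ_c (h + r) = ρ_m r → ρ_c = ρ_m r / (h + r).
ρ_c = 3233 × 29 km / (4.18 km + 29 km) = 2830 kg/m³.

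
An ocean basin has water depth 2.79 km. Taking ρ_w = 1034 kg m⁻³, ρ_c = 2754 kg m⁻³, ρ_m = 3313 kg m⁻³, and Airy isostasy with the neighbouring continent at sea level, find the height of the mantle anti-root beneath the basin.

For local isostatic compensation: replacing crust with seawater at the top is compensated by replacing crust with mantle at the base: d (ρ_c − ρ_w) = a (ρ_m − ρ_c).
a = d (ρ_c − ρ_w)/(ρ_m − ρ_c) = 2.79 km × 1720/559 = 8.58 km.

8.58 km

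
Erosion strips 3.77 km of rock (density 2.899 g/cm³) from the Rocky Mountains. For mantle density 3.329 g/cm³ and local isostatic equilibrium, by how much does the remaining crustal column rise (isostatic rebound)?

Unloading: uplift u = e ρ_c/ρ_m = 3.77 km × 2.899/3.329 = 3.28 km.

3.28 km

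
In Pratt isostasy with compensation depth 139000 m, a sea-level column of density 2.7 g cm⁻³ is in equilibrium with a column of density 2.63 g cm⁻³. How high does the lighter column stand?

ρ_ref D = ρ (D + h) → h = D (ρ_ref − ρ)/ρ.
h = 139000 m × (2.7 − 2.63)/2.63 = 3700 m.

3700 m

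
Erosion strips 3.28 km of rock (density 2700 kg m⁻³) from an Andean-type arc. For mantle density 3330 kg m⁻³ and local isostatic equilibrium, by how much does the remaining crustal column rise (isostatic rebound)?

2.66 km

Unloading: uplift u = e ρ_c/ρ_m = 3.28 km × 2700/3330 = 2.66 km.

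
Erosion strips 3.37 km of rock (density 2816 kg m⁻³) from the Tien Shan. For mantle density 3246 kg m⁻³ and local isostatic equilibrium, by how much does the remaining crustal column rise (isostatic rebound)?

2.92 km

Unloading: uplift u = e ρ_c/ρ_m = 3.37 km × 2816/3246 = 2.92 km.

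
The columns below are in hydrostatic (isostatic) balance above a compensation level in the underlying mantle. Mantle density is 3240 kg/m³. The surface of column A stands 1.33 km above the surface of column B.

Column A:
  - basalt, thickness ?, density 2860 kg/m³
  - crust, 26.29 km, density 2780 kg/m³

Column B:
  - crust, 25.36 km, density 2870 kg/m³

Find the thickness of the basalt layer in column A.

4.21 km

Take the compensation level at the base of the deeper column (depth z_c below the surface of column A) and equate Σ ρ_i t_i down to z_c; mantle fills any gap and the z_c terms cancel.
Column A: x×2860 + 26.29×2780 + (z_c − 26.29 − x)×3240
Column B: 1.33×0 + 25.36×2870 + (z_c − 1.33 − 25.36)×3240
The z_c×3240 term appears on both sides and cancels. Collect the known terms of each column as K = Σ(ρt)_known − 3240 × (depth of known layers): K_A = 73086.2 − 3240×26.29 = −12093.4; K_B = 72783.2 − 3240×(1.33 + 25.36) = −13692.4.
Balance: K_A − x×(3240 − 2860) = K_B, so x = (K_A − K_B)/(3240 − 2860) = 1599/380 = 4.21 km.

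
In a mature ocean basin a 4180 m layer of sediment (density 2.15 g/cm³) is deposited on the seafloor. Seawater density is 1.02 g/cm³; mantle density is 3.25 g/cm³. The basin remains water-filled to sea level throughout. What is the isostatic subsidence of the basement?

Submarine loading: the sediment displaces seawater, and the subsidence is in turn flooded, so s (ρ_m − ρ_w) = t (ρ_sed − ρ_w).
s = 4180 m × (2.15 − 1.02) / (3.25 − 1.02) = 2120 m.

2120 m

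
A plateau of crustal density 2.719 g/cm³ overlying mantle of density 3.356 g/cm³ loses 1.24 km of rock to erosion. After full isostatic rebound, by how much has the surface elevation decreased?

0.235 km

Rebound u = e ρ_c/ρ_m = 1.24 km × 2.719/3.356 = 1.005 km.
Net surface drop = e − u = 1.24 km − 1.005 km = e (ρ_m − ρ_c)/ρ_m = 0.235 km.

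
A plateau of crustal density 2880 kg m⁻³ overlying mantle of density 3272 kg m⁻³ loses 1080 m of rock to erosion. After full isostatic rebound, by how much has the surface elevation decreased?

129 m

Rebound u = e ρ_c/ρ_m = 1080 m × 2880/3272 = 950.6 m.
Net surface drop = e − u = 1080 m − 950.6 m = e (ρ_m − ρ_c)/ρ_m = 129 m.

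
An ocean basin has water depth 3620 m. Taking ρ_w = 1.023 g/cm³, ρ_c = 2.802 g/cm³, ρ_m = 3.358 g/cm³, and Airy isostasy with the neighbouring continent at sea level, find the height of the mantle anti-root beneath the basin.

11600 m

Equating mass per unit area of the two columns: replacing crust with seawater at the top is compensated by replacing crust with mantle at the base: d (ρ_c − ρ_w) = a (ρ_m − ρ_c).
a = d (ρ_c − ρ_w)/(ρ_m − ρ_c) = 3620 m × 1.779/0.556 = 11600 m.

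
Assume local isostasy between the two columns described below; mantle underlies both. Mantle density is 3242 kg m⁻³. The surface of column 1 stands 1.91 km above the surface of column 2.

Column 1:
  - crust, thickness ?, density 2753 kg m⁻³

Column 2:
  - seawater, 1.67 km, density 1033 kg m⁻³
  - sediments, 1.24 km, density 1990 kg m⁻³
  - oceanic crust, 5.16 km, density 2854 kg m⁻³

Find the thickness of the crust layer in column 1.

Take the compensation level at the base of the deeper column (depth z_c below the surface of column 1) and equate Σ ρ_i t_i down to z_c; mantle fills any gap and the z_c terms cancel.
Column 1: x×2753 + (z_c − 0 − x)×3242
Column 2: 1.91×0 + 1.67×1033 + 1.24×1990 + 5.16×2854 + (z_c − 1.91 − 8.07)×3242
The z_c×3242 term appears on both sides and cancels. Collect the known terms of each column as K = Σ(ρt)_known − 3242 × (depth of known layers): K_1 = 0 − 3242×0 = 0; K_2 = 18919.35 − 3242×(1.91 + 8.07) = −13435.81.
Balance: K_1 − x×(3242 − 2753) = K_2, so x = (K_1 − K_2)/(3242 − 2753) = 13435.8/489 = 27.5 km.

27.5 km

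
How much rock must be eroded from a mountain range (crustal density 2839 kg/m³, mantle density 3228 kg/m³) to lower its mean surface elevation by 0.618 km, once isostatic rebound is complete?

5.13 km

Net drop Δ = e − u = e − e ρ_c/ρ_m = e (ρ_m − ρ_c)/ρ_m.
e = Δ ρ_m/(ρ_m − ρ_c) = 0.618 km × 3228/389 = 5.13 km.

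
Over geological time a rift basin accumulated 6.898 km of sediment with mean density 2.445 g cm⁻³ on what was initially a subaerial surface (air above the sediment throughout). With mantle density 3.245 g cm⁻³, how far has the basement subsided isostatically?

5.2 km

Subaerial load: s = t ρ_sed / ρ_m = 6.898 km × 2.445/3.245 = 5.2 km.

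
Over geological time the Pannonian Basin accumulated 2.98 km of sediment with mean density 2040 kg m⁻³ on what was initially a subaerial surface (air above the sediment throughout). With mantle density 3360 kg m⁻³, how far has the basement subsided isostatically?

1.81 km

Subaerial load: s = t ρ_sed / ρ_m = 2.98 km × 2040/3360 = 1.81 km.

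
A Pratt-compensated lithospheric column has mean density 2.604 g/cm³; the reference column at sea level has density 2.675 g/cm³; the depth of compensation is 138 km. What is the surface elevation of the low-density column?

ρ_ref D = ρ (D + h) → h = D (ρ_ref − ρ)/ρ.
h = 138 km × (2.675 − 2.604)/2.604 = 3.76 km.

3.76 km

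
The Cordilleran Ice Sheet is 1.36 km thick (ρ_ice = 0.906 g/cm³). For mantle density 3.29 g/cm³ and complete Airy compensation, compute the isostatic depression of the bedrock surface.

0.375 km

Equating mass per unit area of the two columns: the ice load ρ_ice t is balanced by mantle displaced below, ρ_m s.
s = t ρ_ice / ρ_m = 1.36 km × 0.906/3.29 = 0.375 km.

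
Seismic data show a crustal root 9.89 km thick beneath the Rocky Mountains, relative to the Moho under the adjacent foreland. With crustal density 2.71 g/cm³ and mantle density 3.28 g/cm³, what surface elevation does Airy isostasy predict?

2.08 km

For local isostatic compensation: ρ_c h = (ρ_m − ρ_c) r.
h = r (ρ_m − ρ_c) / ρ_c = 9.89 km × (3.28 − 2.71) / 2.71 = 2.08 km.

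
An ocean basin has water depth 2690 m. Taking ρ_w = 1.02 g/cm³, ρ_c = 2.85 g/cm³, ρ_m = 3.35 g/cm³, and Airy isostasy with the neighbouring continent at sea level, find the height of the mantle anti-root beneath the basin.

Isostatic balance requires: replacing crust with seawater at the top is compensated by replacing crust with mantle at the base: d (ρ_c − ρ_w) = a (ρ_m − ρ_c).
a = d (ρ_c − ρ_w)/(ρ_m − ρ_c) = 2690 m × 1.83/0.5 = 9850 m.

9850 m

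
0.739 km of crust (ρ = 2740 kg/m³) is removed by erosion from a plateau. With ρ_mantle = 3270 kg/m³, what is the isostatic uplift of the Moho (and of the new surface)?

0.619 km

Unloading: uplift u = e ρ_c/ρ_m = 0.739 km × 2740/3270 = 0.619 km.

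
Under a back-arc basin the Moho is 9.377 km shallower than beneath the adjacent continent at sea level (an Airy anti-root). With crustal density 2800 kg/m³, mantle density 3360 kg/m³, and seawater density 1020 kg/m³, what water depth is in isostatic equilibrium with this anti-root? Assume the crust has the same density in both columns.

2.95 km

Replacing a thickness d of crust by seawater at the top must be balanced by replacing crust with mantle at the base: d (ρ_c − ρ_w) = a (ρ_m − ρ_c).
d = a (ρ_m − ρ_c)/(ρ_c − ρ_w) = 9.377 km × 560/1780 = 2.95 km.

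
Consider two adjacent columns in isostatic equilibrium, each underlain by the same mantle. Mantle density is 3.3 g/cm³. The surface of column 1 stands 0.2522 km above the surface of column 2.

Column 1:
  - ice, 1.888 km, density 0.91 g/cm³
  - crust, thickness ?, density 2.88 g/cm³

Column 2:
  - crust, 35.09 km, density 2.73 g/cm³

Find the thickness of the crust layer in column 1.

38.9 km

Take the compensation level at the base of the deeper column (depth z_c below the surface of column 1) and equate Σ ρ_i t_i down to z_c; mantle fills any gap and the z_c terms cancel.
Column 1: 1.888×0.91 + x×2.88 + (z_c − 1.888 − x)×3.3
Column 2: 0.2522×0 + 35.09×2.73 + (z_c − 0.2522 − 35.09)×3.3
The z_c×3.3 term appears on both sides and cancels. Collect the known terms of each column as K = Σ(ρt)_known − 3.3 × (depth of known layers): K_1 = 1.71808 − 3.3×1.888 = −4.51232; K_2 = 95.7957 − 3.3×(0.2522 + 35.09) = −20.83356.
Balance: K_1 − x×(3.3 − 2.88) = K_2, so x = (K_1 − K_2)/(3.3 − 2.88) = 16.3212/0.42 = 38.9 km.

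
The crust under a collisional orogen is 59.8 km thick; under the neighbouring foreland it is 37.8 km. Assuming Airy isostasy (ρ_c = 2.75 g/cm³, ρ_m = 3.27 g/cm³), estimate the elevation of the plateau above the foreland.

3.5 km

Excess crust Δ = 59.8 km − 37.8 km = 22 km, split between elevation h and root r with h + r = Δ.
Airy balance ρ_c h = (ρ_m − ρ_c) r gives r = h ρ_c/(ρ_m − ρ_c), so h (1 + ρ_c/(ρ_m − ρ_c)) = Δ, i.e. h = Δ (ρ_m − ρ_c)/ρ_m.
h = 22 km × 0.52/3.27 = 3.5 km.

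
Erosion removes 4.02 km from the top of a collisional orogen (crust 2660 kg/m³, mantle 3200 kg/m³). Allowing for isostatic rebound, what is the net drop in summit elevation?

0.678 km

Rebound u = e ρ_c/ρ_m = 4.02 km × 2660/3200 = 3.342 km.
Net surface drop = e − u = 4.02 km − 3.342 km = e (ρ_m − ρ_c)/ρ_m = 0.678 km.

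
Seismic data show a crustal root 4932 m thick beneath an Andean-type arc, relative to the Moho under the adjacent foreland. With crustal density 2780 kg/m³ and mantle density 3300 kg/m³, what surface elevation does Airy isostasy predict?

In Airy isostatic equilibrium: ρ_c h = (ρ_m − ρ_c) r.
h = r (ρ_m − ρ_c) / ρ_c = 4932 m × (3300 − 2780) / 2780 = 923 m.

923 m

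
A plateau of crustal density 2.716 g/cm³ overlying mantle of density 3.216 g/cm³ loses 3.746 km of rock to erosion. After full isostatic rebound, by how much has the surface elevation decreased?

Rebound u = e ρ_c/ρ_m = 3.746 km × 2.716/3.216 = 3.164 km.
Net surface drop = e − u = 3.746 km − 3.164 km = e (ρ_m − ρ_c)/ρ_m = 0.582 km.

0.582 km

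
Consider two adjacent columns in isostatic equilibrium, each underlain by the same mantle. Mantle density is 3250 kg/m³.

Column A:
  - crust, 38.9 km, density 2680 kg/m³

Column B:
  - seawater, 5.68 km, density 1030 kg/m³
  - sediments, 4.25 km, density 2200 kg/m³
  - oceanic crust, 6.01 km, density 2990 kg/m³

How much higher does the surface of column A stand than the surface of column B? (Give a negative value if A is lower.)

1.09 km

For any compensation level in the mantle, the mantle terms cancel and isostasy reduces to e = (Σt_A − Σt_B) − (Σ(ρt)_A − Σ(ρt)_B) / ρ_m.
Σt_A = 38.9 km; Σt_B = 15.94 km; Σ(ρt)_A = 104252; Σ(ρt)_B = 33170.3 (in km·kg/m³).
e = (38.9 − 15.94) − (104252 − 33170.3) / 3250 = 1.09 km.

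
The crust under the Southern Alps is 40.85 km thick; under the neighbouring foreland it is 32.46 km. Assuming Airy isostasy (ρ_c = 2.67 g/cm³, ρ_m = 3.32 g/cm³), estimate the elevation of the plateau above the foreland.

1.64 km

Excess crust Δ = 40.85 km − 32.46 km = 8.39 km, split between elevation h and root r with h + r = Δ.
Airy balance ρ_c h = (ρ_m − ρ_c) r gives r = h ρ_c/(ρ_m − ρ_c), so h (1 + ρ_c/(ρ_m − ρ_c)) = Δ, i.e. h = Δ (ρ_m − ρ_c)/ρ_m.
h = 8.39 km × 0.65/3.32 = 1.64 km.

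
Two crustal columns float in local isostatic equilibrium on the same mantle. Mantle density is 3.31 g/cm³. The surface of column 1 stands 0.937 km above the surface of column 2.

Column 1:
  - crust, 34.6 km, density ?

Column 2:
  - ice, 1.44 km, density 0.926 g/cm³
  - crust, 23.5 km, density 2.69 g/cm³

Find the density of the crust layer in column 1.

2.7 g/cm³

Take the compensation level at the base of the deeper column (depth z_c below the surface of column 1) and equate Σ ρ_i t_i down to z_c; mantle fills any gap and the z_c terms cancel.
Column 1: 34.6×ρ + (z_c − 34.6)×3.31
Column 2: 0.937×0 + 1.44×0.926 + 23.5×2.69 + (z_c − 0.937 − 24.94)×3.31
The z_c×3.31 term appears on both sides and cancels. Collect the known terms of each column as K = Σ(ρt)_known − 3.31 × (depth of known layers): K_1 = 0 − 3.31×34.6 = −114.526; K_2 = 64.54844 − 3.31×(0.937 + 24.94) = −21.10443.
Balance: K_1 + 34.6×ρ = K_2, so ρ = (K_2 − K_1)/34.6 = 93.4216/34.6 = 2.7 g/cm³.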